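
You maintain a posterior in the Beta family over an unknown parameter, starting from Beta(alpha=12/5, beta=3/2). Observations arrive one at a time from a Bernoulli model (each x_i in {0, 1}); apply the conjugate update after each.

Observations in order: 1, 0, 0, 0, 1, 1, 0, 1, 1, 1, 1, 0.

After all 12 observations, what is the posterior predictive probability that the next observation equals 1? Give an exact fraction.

obs 1: x=1 → posterior Beta(17/5, 3/2)
obs 2: x=0 → posterior Beta(17/5, 5/2)
obs 3: x=0 → posterior Beta(17/5, 7/2)
obs 4: x=0 → posterior Beta(17/5, 9/2)
obs 5: x=1 → posterior Beta(22/5, 9/2)
obs 6: x=1 → posterior Beta(27/5, 9/2)
obs 7: x=0 → posterior Beta(27/5, 11/2)
obs 8: x=1 → posterior Beta(32/5, 11/2)
obs 9: x=1 → posterior Beta(37/5, 11/2)
obs 10: x=1 → posterior Beta(42/5, 11/2)
obs 11: x=1 → posterior Beta(47/5, 11/2)
obs 12: x=0 → posterior Beta(47/5, 13/2)

94/159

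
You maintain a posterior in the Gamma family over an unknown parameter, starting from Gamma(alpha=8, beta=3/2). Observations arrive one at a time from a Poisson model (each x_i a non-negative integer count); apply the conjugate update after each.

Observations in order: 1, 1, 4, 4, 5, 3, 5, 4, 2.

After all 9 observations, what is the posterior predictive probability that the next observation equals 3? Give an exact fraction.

obs 1: x=1 → posterior Gamma(9, 5/2)
obs 2: x=1 → posterior Gamma(10, 7/2)
obs 3: x=4 → posterior Gamma(14, 9/2)
obs 4: x=4 → posterior Gamma(18, 11/2)
obs 5: x=5 → posterior Gamma(23, 13/2)
obs 6: x=3 → posterior Gamma(26, 15/2)
obs 7: x=5 → posterior Gamma(31, 17/2)
obs 8: x=4 → posterior Gamma(35, 19/2)
obs 9: x=2 → posterior Gamma(37, 21/2)

611086331142314005816016954125014848249275467616332792/2945190837423705167875564697729320458241471826430830401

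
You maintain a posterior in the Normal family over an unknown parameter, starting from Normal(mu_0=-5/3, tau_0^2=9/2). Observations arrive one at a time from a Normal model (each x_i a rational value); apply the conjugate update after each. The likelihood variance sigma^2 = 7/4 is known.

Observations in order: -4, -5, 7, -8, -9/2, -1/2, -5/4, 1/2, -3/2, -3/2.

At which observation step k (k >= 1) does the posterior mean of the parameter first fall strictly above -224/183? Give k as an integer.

obs 1: x=-4 → posterior Normal(-251/75, 63/50)
obs 2: x=-5 → posterior Normal(-521/129, 63/86)
obs 3: x=7 → posterior Normal(-143/183, 63/122)
obs 4: x=-8 → posterior Normal(-575/237, 63/158)
obs 5: x=-9/2 → posterior Normal(-818/291, 63/194)
obs 6: x=-1/2 → posterior Normal(-169/69, 63/230)
obs 7: x=-5/4 → posterior Normal(-1825/798, 9/38)
obs 8: x=1/2 → posterior Normal(-1771/906, 63/302)
obs 9: x=-3/2 → posterior Normal(-1933/1014, 63/338)
obs 10: x=-3/2 → posterior Normal(-2095/1122, 63/374)

k = 3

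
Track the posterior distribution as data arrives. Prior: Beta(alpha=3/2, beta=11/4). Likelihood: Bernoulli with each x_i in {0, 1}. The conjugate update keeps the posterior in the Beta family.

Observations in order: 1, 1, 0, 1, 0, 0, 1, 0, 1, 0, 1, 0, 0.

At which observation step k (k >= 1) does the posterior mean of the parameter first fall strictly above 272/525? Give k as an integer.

obs 1: x=1 → posterior Beta(5/2, 11/4)
obs 2: x=1 → posterior Beta(7/2, 11/4)
obs 3: x=0 → posterior Beta(7/2, 15/4)
obs 4: x=1 → posterior Beta(9/2, 15/4)
obs 5: x=0 → posterior Beta(9/2, 19/4)
obs 6: x=0 → posterior Beta(9/2, 23/4)
obs 7: x=1 → posterior Beta(11/2, 23/4)
obs 8: x=0 → posterior Beta(11/2, 27/4)
obs 9: x=1 → posterior Beta(13/2, 27/4)
obs 10: x=0 → posterior Beta(13/2, 31/4)
obs 11: x=1 → posterior Beta(15/2, 31/4)
obs 12: x=0 → posterior Beta(15/2, 35/4)
obs 13: x=0 → posterior Beta(15/2, 39/4)

k = 2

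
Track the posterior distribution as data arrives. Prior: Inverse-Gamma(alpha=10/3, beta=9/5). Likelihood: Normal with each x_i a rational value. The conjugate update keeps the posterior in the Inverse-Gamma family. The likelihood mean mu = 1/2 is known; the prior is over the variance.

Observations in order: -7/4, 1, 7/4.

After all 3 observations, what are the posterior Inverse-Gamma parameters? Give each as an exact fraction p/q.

obs 1: x=-7/4 → posterior Inverse-Gamma(23/6, 693/160)
obs 2: x=1 → posterior Inverse-Gamma(13/3, 713/160)
obs 3: x=7/4 → posterior Inverse-Gamma(29/6, 419/80)

alpha=29/6, beta=419/80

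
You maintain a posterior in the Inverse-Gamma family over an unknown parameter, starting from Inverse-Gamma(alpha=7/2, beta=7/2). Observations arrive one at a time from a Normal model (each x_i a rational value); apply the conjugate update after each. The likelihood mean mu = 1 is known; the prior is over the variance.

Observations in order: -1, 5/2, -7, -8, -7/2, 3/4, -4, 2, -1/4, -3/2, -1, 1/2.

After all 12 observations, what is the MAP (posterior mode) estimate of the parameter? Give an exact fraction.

obs 1: x=-1 → posterior Inverse-Gamma(4, 11/2)
obs 2: x=5/2 → posterior Inverse-Gamma(9/2, 53/8)
obs 3: x=-7 → posterior Inverse-Gamma(5, 309/8)
obs 4: x=-8 → posterior Inverse-Gamma(11/2, 633/8)
obs 5: x=-7/2 → posterior Inverse-Gamma(6, 357/4)
obs 6: x=3/4 → posterior Inverse-Gamma(13/2, 2857/32)
obs 7: x=-4 → posterior Inverse-Gamma(7, 3257/32)
obs 8: x=2 → posterior Inverse-Gamma(15/2, 3273/32)
obs 9: x=-1/4 → posterior Inverse-Gamma(8, 1649/16)
obs 10: x=-3/2 → posterior Inverse-Gamma(17/2, 1699/16)
obs 11: x=-1 → posterior Inverse-Gamma(9, 1731/16)
obs 12: x=1/2 → posterior Inverse-Gamma(19/2, 1733/16)

1733/168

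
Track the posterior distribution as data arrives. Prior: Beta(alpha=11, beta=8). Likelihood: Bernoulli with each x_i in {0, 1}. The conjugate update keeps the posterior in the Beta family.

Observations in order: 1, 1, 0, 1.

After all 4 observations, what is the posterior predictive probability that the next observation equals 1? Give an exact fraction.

obs 1: x=1 → posterior Beta(12, 8)
obs 2: x=1 → posterior Beta(13, 8)
obs 3: x=0 → posterior Beta(13, 9)
obs 4: x=1 → posterior Beta(14, 9)

14/23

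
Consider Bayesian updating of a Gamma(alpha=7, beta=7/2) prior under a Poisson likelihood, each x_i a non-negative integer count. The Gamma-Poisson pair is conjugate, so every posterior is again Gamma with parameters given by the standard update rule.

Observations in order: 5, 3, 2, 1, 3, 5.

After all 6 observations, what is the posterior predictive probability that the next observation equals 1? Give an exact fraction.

91959577739997016462170294957133012/501096025171921401632658604207540941

obs 1: x=5 → posterior Gamma(12, 9/2)
obs 2: x=3 → posterior Gamma(15, 11/2)
obs 3: x=2 → posterior Gamma(17, 13/2)
obs 4: x=1 → posterior Gamma(18, 15/2)
obs 5: x=3 → posterior Gamma(21, 17/2)
obs 6: x=5 → posterior Gamma(26, 19/2)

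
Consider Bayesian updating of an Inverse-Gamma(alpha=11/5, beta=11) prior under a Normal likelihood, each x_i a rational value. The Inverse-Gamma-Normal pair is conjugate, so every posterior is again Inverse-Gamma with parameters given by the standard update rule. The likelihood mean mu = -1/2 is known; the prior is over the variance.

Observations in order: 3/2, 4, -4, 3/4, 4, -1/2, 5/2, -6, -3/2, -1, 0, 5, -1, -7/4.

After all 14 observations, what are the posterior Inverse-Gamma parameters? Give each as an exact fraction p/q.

alpha=46/5, beta=1225/16

obs 1: x=3/2 → posterior Inverse-Gamma(27/10, 13)
obs 2: x=4 → posterior Inverse-Gamma(16/5, 185/8)
obs 3: x=-4 → posterior Inverse-Gamma(37/10, 117/4)
obs 4: x=3/4 → posterior Inverse-Gamma(21/5, 961/32)
obs 5: x=4 → posterior Inverse-Gamma(47/10, 1285/32)
obs 6: x=-1/2 → posterior Inverse-Gamma(26/5, 1285/32)
obs 7: x=5/2 → posterior Inverse-Gamma(57/10, 1429/32)
obs 8: x=-6 → posterior Inverse-Gamma(31/5, 1913/32)
obs 9: x=-3/2 → posterior Inverse-Gamma(67/10, 1929/32)
obs 10: x=-1 → posterior Inverse-Gamma(36/5, 1933/32)
obs 11: x=0 → posterior Inverse-Gamma(77/10, 1937/32)
obs 12: x=5 → posterior Inverse-Gamma(41/5, 2421/32)
obs 13: x=-1 → posterior Inverse-Gamma(87/10, 2425/32)
obs 14: x=-7/4 → posterior Inverse-Gamma(46/5, 1225/16)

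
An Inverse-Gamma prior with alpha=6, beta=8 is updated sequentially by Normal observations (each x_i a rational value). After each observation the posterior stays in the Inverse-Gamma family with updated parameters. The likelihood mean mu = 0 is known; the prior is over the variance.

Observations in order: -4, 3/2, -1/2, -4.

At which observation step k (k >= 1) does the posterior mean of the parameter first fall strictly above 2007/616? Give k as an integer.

obs 1: x=-4 → posterior Inverse-Gamma(13/2, 16)
obs 2: x=3/2 → posterior Inverse-Gamma(7, 137/8)
obs 3: x=-1/2 → posterior Inverse-Gamma(15/2, 69/4)
obs 4: x=-4 → posterior Inverse-Gamma(8, 101/4)

k = 4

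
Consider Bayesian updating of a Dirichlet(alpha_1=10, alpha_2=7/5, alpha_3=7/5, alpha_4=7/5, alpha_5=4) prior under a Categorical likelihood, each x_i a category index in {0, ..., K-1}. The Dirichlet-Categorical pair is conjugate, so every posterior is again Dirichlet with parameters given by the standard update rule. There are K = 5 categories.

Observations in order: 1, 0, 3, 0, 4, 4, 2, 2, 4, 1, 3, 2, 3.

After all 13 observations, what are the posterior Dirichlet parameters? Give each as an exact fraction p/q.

obs 1: x=1 → posterior Dirichlet(10, 12/5, 7/5, 7/5, 4)
obs 2: x=0 → posterior Dirichlet(11, 12/5, 7/5, 7/5, 4)
obs 3: x=3 → posterior Dirichlet(11, 12/5, 7/5, 12/5, 4)
obs 4: x=0 → posterior Dirichlet(12, 12/5, 7/5, 12/5, 4)
obs 5: x=4 → posterior Dirichlet(12, 12/5, 7/5, 12/5, 5)
obs 6: x=4 → posterior Dirichlet(12, 12/5, 7/5, 12/5, 6)
obs 7: x=2 → posterior Dirichlet(12, 12/5, 12/5, 12/5, 6)
obs 8: x=2 → posterior Dirichlet(12, 12/5, 17/5, 12/5, 6)
obs 9: x=4 → posterior Dirichlet(12, 12/5, 17/5, 12/5, 7)
obs 10: x=1 → posterior Dirichlet(12, 17/5, 17/5, 12/5, 7)
obs 11: x=3 → posterior Dirichlet(12, 17/5, 17/5, 17/5, 7)
obs 12: x=2 → posterior Dirichlet(12, 17/5, 22/5, 17/5, 7)
obs 13: x=3 → posterior Dirichlet(12, 17/5, 22/5, 22/5, 7)

alpha_1=12, alpha_2=17/5, alpha_3=22/5, alpha_4=22/5, alpha_5=7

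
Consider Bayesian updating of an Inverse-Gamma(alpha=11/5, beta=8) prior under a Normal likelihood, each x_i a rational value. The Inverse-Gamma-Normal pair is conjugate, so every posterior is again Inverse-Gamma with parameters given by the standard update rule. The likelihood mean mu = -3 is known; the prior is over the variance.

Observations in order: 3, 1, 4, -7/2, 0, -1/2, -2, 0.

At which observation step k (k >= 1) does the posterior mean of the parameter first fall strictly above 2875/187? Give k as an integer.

obs 1: x=3 → posterior Inverse-Gamma(27/10, 26)
obs 2: x=1 → posterior Inverse-Gamma(16/5, 34)
obs 3: x=4 → posterior Inverse-Gamma(37/10, 117/2)
obs 4: x=-7/2 → posterior Inverse-Gamma(21/5, 469/8)
obs 5: x=0 → posterior Inverse-Gamma(47/10, 505/8)
obs 6: x=-1/2 → posterior Inverse-Gamma(26/5, 265/4)
obs 7: x=-2 → posterior Inverse-Gamma(57/10, 267/4)
obs 8: x=0 → posterior Inverse-Gamma(31/5, 285/4)

k = 2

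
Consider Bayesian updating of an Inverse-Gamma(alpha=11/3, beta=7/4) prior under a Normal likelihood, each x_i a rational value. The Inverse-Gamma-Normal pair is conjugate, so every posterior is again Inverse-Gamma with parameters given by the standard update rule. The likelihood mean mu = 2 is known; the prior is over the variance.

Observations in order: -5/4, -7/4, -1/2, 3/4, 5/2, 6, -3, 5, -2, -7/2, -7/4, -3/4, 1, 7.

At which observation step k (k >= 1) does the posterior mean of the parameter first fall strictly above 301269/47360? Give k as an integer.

k = 8

obs 1: x=-5/4 → posterior Inverse-Gamma(25/6, 225/32)
obs 2: x=-7/4 → posterior Inverse-Gamma(14/3, 225/16)
obs 3: x=-1/2 → posterior Inverse-Gamma(31/6, 275/16)
obs 4: x=3/4 → posterior Inverse-Gamma(17/3, 575/32)
obs 5: x=5/2 → posterior Inverse-Gamma(37/6, 579/32)
obs 6: x=6 → posterior Inverse-Gamma(20/3, 835/32)
obs 7: x=-3 → posterior Inverse-Gamma(43/6, 1235/32)
obs 8: x=5 → posterior Inverse-Gamma(23/3, 1379/32)
obs 9: x=-2 → posterior Inverse-Gamma(49/6, 1635/32)
obs 10: x=-7/2 → posterior Inverse-Gamma(26/3, 2119/32)
obs 11: x=-7/4 → posterior Inverse-Gamma(55/6, 293/4)
obs 12: x=-3/4 → posterior Inverse-Gamma(29/3, 2465/32)
obs 13: x=1 → posterior Inverse-Gamma(61/6, 2481/32)
obs 14: x=7 → posterior Inverse-Gamma(32/3, 2881/32)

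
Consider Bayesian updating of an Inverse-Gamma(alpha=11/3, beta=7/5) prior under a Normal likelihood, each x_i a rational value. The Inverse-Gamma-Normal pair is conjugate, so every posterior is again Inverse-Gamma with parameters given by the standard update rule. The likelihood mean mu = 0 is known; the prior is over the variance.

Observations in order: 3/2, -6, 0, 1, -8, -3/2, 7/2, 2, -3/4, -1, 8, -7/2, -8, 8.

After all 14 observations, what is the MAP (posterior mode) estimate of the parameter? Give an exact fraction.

obs 1: x=3/2 → posterior Inverse-Gamma(25/6, 101/40)
obs 2: x=-6 → posterior Inverse-Gamma(14/3, 821/40)
obs 3: x=0 → posterior Inverse-Gamma(31/6, 821/40)
obs 4: x=1 → posterior Inverse-Gamma(17/3, 841/40)
obs 5: x=-8 → posterior Inverse-Gamma(37/6, 2121/40)
obs 6: x=-3/2 → posterior Inverse-Gamma(20/3, 1083/20)
obs 7: x=7/2 → posterior Inverse-Gamma(43/6, 2411/40)
obs 8: x=2 → posterior Inverse-Gamma(23/3, 2491/40)
obs 9: x=-3/4 → posterior Inverse-Gamma(49/6, 10009/160)
obs 10: x=-1 → posterior Inverse-Gamma(26/3, 10089/160)
obs 11: x=8 → posterior Inverse-Gamma(55/6, 15209/160)
obs 12: x=-7/2 → posterior Inverse-Gamma(29/3, 16189/160)
obs 13: x=-8 → posterior Inverse-Gamma(61/6, 21309/160)
obs 14: x=8 → posterior Inverse-Gamma(32/3, 26429/160)

79287/5600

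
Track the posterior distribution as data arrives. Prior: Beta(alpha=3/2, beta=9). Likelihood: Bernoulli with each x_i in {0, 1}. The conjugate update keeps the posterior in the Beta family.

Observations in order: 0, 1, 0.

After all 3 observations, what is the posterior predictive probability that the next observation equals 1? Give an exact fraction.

obs 1: x=0 → posterior Beta(3/2, 10)
obs 2: x=1 → posterior Beta(5/2, 10)
obs 3: x=0 → posterior Beta(5/2, 11)

5/27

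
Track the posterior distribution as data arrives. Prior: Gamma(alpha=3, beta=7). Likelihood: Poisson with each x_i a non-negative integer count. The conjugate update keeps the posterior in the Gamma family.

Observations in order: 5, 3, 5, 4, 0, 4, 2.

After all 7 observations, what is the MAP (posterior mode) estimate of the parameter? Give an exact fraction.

obs 1: x=5 → posterior Gamma(8, 8)
obs 2: x=3 → posterior Gamma(11, 9)
obs 3: x=5 → posterior Gamma(16, 10)
obs 4: x=4 → posterior Gamma(20, 11)
obs 5: x=0 → posterior Gamma(20, 12)
obs 6: x=4 → posterior Gamma(24, 13)
obs 7: x=2 → posterior Gamma(26, 14)

25/14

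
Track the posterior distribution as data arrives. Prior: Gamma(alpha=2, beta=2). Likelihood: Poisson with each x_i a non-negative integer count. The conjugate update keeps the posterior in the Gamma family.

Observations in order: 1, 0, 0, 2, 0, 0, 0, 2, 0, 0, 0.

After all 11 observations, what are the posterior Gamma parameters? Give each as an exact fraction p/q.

obs 1: x=1 → posterior Gamma(3, 3)
obs 2: x=0 → posterior Gamma(3, 4)
obs 3: x=0 → posterior Gamma(3, 5)
obs 4: x=2 → posterior Gamma(5, 6)
obs 5: x=0 → posterior Gamma(5, 7)
obs 6: x=0 → posterior Gamma(5, 8)
obs 7: x=0 → posterior Gamma(5, 9)
obs 8: x=2 → posterior Gamma(7, 10)
obs 9: x=0 → posterior Gamma(7, 11)
obs 10: x=0 → posterior Gamma(7, 12)
obs 11: x=0 → posterior Gamma(7, 13)

alpha=7, beta=13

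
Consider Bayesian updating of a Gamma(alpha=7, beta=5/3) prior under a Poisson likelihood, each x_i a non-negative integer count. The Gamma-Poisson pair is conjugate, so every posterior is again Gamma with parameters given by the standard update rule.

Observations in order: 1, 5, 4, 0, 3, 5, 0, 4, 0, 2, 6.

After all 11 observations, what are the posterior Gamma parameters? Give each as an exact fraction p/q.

alpha=37, beta=38/3

obs 1: x=1 → posterior Gamma(8, 8/3)
obs 2: x=5 → posterior Gamma(13, 11/3)
obs 3: x=4 → posterior Gamma(17, 14/3)
obs 4: x=0 → posterior Gamma(17, 17/3)
obs 5: x=3 → posterior Gamma(20, 20/3)
obs 6: x=5 → posterior Gamma(25, 23/3)
obs 7: x=0 → posterior Gamma(25, 26/3)
obs 8: x=4 → posterior Gamma(29, 29/3)
obs 9: x=0 → posterior Gamma(29, 32/3)
obs 10: x=2 → posterior Gamma(31, 35/3)
obs 11: x=6 → posterior Gamma(37, 38/3)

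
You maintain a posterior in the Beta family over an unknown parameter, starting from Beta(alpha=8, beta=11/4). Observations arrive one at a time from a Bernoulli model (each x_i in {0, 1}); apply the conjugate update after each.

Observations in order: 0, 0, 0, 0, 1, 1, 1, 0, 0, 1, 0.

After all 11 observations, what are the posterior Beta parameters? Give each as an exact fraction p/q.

obs 1: x=0 → posterior Beta(8, 15/4)
obs 2: x=0 → posterior Beta(8, 19/4)
obs 3: x=0 → posterior Beta(8, 23/4)
obs 4: x=0 → posterior Beta(8, 27/4)
obs 5: x=1 → posterior Beta(9, 27/4)
obs 6: x=1 → posterior Beta(10, 27/4)
obs 7: x=1 → posterior Beta(11, 27/4)
obs 8: x=0 → posterior Beta(11, 31/4)
obs 9: x=0 → posterior Beta(11, 35/4)
obs 10: x=1 → posterior Beta(12, 35/4)
obs 11: x=0 → posterior Beta(12, 39/4)

alpha=12, beta=39/4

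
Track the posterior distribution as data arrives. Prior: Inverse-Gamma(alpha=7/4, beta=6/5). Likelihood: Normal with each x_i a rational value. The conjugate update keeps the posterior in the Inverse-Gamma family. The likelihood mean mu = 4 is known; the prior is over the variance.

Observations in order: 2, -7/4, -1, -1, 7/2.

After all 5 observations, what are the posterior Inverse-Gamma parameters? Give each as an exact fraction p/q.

obs 1: x=2 → posterior Inverse-Gamma(9/4, 16/5)
obs 2: x=-7/4 → posterior Inverse-Gamma(11/4, 3157/160)
obs 3: x=-1 → posterior Inverse-Gamma(13/4, 5157/160)
obs 4: x=-1 → posterior Inverse-Gamma(15/4, 7157/160)
obs 5: x=7/2 → posterior Inverse-Gamma(17/4, 7177/160)

alpha=17/4, beta=7177/160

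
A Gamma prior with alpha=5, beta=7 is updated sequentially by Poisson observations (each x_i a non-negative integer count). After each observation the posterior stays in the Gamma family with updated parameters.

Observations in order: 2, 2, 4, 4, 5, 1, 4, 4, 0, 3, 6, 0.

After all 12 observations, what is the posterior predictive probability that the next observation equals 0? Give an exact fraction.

obs 1: x=2 → posterior Gamma(7, 8)
obs 2: x=2 → posterior Gamma(9, 9)
obs 3: x=4 → posterior Gamma(13, 10)
obs 4: x=4 → posterior Gamma(17, 11)
obs 5: x=5 → posterior Gamma(22, 12)
obs 6: x=1 → posterior Gamma(23, 13)
obs 7: x=4 → posterior Gamma(27, 14)
obs 8: x=4 → posterior Gamma(31, 15)
obs 9: x=0 → posterior Gamma(31, 16)
obs 10: x=3 → posterior Gamma(34, 17)
obs 11: x=6 → posterior Gamma(40, 18)
obs 12: x=0 → posterior Gamma(40, 19)

1413006104539009638843035501053457425807904438071201/10995116277760000000000000000000000000000000000000000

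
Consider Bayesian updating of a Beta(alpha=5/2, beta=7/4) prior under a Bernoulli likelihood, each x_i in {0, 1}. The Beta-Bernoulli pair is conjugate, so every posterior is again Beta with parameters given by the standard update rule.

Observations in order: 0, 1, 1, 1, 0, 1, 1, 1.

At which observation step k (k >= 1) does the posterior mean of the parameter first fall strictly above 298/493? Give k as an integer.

k = 3

obs 1: x=0 → posterior Beta(5/2, 11/4)
obs 2: x=1 → posterior Beta(7/2, 11/4)
obs 3: x=1 → posterior Beta(9/2, 11/4)
obs 4: x=1 → posterior Beta(11/2, 11/4)
obs 5: x=0 → posterior Beta(11/2, 15/4)
obs 6: x=1 → posterior Beta(13/2, 15/4)
obs 7: x=1 → posterior Beta(15/2, 15/4)
obs 8: x=1 → posterior Beta(17/2, 15/4)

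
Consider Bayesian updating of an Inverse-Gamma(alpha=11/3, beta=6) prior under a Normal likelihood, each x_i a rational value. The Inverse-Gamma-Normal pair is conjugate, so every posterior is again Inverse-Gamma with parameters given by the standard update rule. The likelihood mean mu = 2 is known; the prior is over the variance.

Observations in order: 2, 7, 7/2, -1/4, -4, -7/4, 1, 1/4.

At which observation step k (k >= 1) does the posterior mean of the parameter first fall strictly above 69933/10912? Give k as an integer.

k = 5

obs 1: x=2 → posterior Inverse-Gamma(25/6, 6)
obs 2: x=7 → posterior Inverse-Gamma(14/3, 37/2)
obs 3: x=7/2 → posterior Inverse-Gamma(31/6, 157/8)
obs 4: x=-1/4 → posterior Inverse-Gamma(17/3, 709/32)
obs 5: x=-4 → posterior Inverse-Gamma(37/6, 1285/32)
obs 6: x=-7/4 → posterior Inverse-Gamma(20/3, 755/16)
obs 7: x=1 → posterior Inverse-Gamma(43/6, 763/16)
obs 8: x=1/4 → posterior Inverse-Gamma(23/3, 1575/32)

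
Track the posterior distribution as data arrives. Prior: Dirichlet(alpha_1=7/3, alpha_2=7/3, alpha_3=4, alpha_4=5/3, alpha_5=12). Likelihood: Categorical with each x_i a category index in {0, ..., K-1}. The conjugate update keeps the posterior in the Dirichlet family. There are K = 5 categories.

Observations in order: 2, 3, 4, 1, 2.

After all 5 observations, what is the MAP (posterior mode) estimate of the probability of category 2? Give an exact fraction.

obs 1: x=2 → posterior Dirichlet(7/3, 7/3, 5, 5/3, 12)
obs 2: x=3 → posterior Dirichlet(7/3, 7/3, 5, 8/3, 12)
obs 3: x=4 → posterior Dirichlet(7/3, 7/3, 5, 8/3, 13)
obs 4: x=1 → posterior Dirichlet(7/3, 10/3, 5, 8/3, 13)
obs 5: x=2 → posterior Dirichlet(7/3, 10/3, 6, 8/3, 13)

15/67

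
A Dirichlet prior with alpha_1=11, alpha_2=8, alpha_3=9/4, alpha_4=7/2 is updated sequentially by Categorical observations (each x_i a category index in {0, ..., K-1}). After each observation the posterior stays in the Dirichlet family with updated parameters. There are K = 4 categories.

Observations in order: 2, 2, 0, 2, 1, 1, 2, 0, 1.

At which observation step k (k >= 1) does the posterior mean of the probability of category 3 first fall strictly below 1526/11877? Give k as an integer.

k = 3

obs 1: x=2 → posterior Dirichlet(11, 8, 13/4, 7/2)
obs 2: x=2 → posterior Dirichlet(11, 8, 17/4, 7/2)
obs 3: x=0 → posterior Dirichlet(12, 8, 17/4, 7/2)
obs 4: x=2 → posterior Dirichlet(12, 8, 21/4, 7/2)
obs 5: x=1 → posterior Dirichlet(12, 9, 21/4, 7/2)
obs 6: x=1 → posterior Dirichlet(12, 10, 21/4, 7/2)
obs 7: x=2 → posterior Dirichlet(12, 10, 25/4, 7/2)
obs 8: x=0 → posterior Dirichlet(13, 10, 25/4, 7/2)
obs 9: x=1 → posterior Dirichlet(13, 11, 25/4, 7/2)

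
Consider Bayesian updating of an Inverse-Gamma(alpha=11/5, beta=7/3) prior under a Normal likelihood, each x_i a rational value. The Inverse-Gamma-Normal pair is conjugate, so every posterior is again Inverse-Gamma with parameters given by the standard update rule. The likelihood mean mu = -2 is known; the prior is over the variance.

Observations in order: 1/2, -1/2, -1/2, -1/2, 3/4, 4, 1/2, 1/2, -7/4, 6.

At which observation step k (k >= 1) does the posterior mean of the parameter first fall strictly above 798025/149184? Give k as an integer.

k = 6

obs 1: x=1/2 → posterior Inverse-Gamma(27/10, 131/24)
obs 2: x=-1/2 → posterior Inverse-Gamma(16/5, 79/12)
obs 3: x=-1/2 → posterior Inverse-Gamma(37/10, 185/24)
obs 4: x=-1/2 → posterior Inverse-Gamma(21/5, 53/6)
obs 5: x=3/4 → posterior Inverse-Gamma(47/10, 1211/96)
obs 6: x=4 → posterior Inverse-Gamma(26/5, 2939/96)
obs 7: x=1/2 → posterior Inverse-Gamma(57/10, 3239/96)
obs 8: x=1/2 → posterior Inverse-Gamma(31/5, 3539/96)
obs 9: x=-7/4 → posterior Inverse-Gamma(67/10, 1771/48)
obs 10: x=6 → posterior Inverse-Gamma(36/5, 3307/48)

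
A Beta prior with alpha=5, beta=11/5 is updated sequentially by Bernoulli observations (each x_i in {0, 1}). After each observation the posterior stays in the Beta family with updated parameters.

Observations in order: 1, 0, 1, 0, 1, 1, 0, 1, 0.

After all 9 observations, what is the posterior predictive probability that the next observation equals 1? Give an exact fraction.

50/81

obs 1: x=1 → posterior Beta(6, 11/5)
obs 2: x=0 → posterior Beta(6, 16/5)
obs 3: x=1 → posterior Beta(7, 16/5)
obs 4: x=0 → posterior Beta(7, 21/5)
obs 5: x=1 → posterior Beta(8, 21/5)
obs 6: x=1 → posterior Beta(9, 21/5)
obs 7: x=0 → posterior Beta(9, 26/5)
obs 8: x=1 → posterior Beta(10, 26/5)
obs 9: x=0 → posterior Beta(10, 31/5)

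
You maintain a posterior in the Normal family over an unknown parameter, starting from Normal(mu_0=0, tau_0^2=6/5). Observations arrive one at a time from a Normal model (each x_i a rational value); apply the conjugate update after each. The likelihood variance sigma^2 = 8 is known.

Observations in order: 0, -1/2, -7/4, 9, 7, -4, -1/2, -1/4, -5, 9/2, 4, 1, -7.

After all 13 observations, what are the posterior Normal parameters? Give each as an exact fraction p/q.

obs 1: x=0 → posterior Normal(0, 24/23)
obs 2: x=-1/2 → posterior Normal(-3/52, 12/13)
obs 3: x=-7/4 → posterior Normal(-27/116, 24/29)
obs 4: x=9 → posterior Normal(81/128, 3/4)
obs 5: x=7 → posterior Normal(33/28, 24/35)
obs 6: x=-4 → posterior Normal(117/152, 12/19)
obs 7: x=-1/2 → posterior Normal(111/164, 24/41)
obs 8: x=-1/4 → posterior Normal(27/44, 6/11)
obs 9: x=-5 → posterior Normal(12/47, 24/47)
obs 10: x=9/2 → posterior Normal(51/100, 12/25)
obs 11: x=4 → posterior Normal(75/106, 24/53)
obs 12: x=1 → posterior Normal(81/112, 3/7)
obs 13: x=-7 → posterior Normal(39/118, 24/59)

mu_0=39/118, tau_0^2=24/59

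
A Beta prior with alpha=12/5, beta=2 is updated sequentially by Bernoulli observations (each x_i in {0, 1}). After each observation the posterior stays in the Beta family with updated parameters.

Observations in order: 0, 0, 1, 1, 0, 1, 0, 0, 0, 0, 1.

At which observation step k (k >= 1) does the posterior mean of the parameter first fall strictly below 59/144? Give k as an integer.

obs 1: x=0 → posterior Beta(12/5, 3)
obs 2: x=0 → posterior Beta(12/5, 4)
obs 3: x=1 → posterior Beta(17/5, 4)
obs 4: x=1 → posterior Beta(22/5, 4)
obs 5: x=0 → posterior Beta(22/5, 5)
obs 6: x=1 → posterior Beta(27/5, 5)
obs 7: x=0 → posterior Beta(27/5, 6)
obs 8: x=0 → posterior Beta(27/5, 7)
obs 9: x=0 → posterior Beta(27/5, 8)
obs 10: x=0 → posterior Beta(27/5, 9)
obs 11: x=1 → posterior Beta(32/5, 9)

k = 2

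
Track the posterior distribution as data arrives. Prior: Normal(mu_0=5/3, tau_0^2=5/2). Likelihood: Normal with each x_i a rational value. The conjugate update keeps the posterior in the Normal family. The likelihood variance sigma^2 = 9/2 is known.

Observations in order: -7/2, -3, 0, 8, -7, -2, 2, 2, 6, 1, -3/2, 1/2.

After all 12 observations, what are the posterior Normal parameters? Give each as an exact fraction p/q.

mu_0=55/138, tau_0^2=15/46

obs 1: x=-7/2 → posterior Normal(-5/28, 45/28)
obs 2: x=-3 → posterior Normal(-35/38, 45/38)
obs 3: x=0 → posterior Normal(-35/48, 15/16)
obs 4: x=8 → posterior Normal(45/58, 45/58)
obs 5: x=-7 → posterior Normal(-25/68, 45/68)
obs 6: x=-2 → posterior Normal(-15/26, 15/26)
obs 7: x=2 → posterior Normal(-25/88, 45/88)
obs 8: x=2 → posterior Normal(-5/98, 45/98)
obs 9: x=6 → posterior Normal(55/108, 5/12)
obs 10: x=1 → posterior Normal(65/118, 45/118)
obs 11: x=-3/2 → posterior Normal(25/64, 45/128)
obs 12: x=1/2 → posterior Normal(55/138, 15/46)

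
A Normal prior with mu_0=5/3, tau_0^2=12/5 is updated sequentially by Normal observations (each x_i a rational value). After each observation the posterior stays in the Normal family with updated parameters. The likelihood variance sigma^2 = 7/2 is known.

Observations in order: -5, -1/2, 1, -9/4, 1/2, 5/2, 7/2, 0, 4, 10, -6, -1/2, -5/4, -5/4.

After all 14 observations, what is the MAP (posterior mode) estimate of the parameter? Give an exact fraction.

517/1113

obs 1: x=-5 → posterior Normal(-185/177, 84/59)
obs 2: x=-1/2 → posterior Normal(-221/249, 84/83)
obs 3: x=1 → posterior Normal(-149/321, 84/107)
obs 4: x=-9/4 → posterior Normal(-311/393, 84/131)
obs 5: x=1/2 → posterior Normal(-55/93, 84/155)
obs 6: x=5/2 → posterior Normal(-95/537, 84/179)
obs 7: x=7/2 → posterior Normal(157/609, 12/29)
obs 8: x=0 → posterior Normal(157/681, 84/227)
obs 9: x=4 → posterior Normal(445/753, 84/251)
obs 10: x=10 → posterior Normal(233/165, 84/275)
obs 11: x=-6 → posterior Normal(733/897, 84/299)
obs 12: x=-1/2 → posterior Normal(41/57, 84/323)
obs 13: x=-5/4 → posterior Normal(607/1041, 84/347)
obs 14: x=-5/4 → posterior Normal(517/1113, 12/53)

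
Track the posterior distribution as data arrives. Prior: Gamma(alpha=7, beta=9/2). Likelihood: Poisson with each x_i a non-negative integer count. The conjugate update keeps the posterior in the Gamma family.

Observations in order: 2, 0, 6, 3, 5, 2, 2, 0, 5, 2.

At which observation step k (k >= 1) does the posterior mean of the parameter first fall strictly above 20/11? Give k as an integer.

obs 1: x=2 → posterior Gamma(9, 11/2)
obs 2: x=0 → posterior Gamma(9, 13/2)
obs 3: x=6 → posterior Gamma(15, 15/2)
obs 4: x=3 → posterior Gamma(18, 17/2)
obs 5: x=5 → posterior Gamma(23, 19/2)
obs 6: x=2 → posterior Gamma(25, 21/2)
obs 7: x=2 → posterior Gamma(27, 23/2)
obs 8: x=0 → posterior Gamma(27, 25/2)
obs 9: x=5 → posterior Gamma(32, 27/2)
obs 10: x=2 → posterior Gamma(34, 29/2)

k = 3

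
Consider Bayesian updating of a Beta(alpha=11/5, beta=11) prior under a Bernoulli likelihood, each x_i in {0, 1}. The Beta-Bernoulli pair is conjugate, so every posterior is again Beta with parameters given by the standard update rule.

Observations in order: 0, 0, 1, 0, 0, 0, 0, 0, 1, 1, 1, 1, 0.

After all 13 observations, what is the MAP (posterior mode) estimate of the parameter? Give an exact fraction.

obs 1: x=0 → posterior Beta(11/5, 12)
obs 2: x=0 → posterior Beta(11/5, 13)
obs 3: x=1 → posterior Beta(16/5, 13)
obs 4: x=0 → posterior Beta(16/5, 14)
obs 5: x=0 → posterior Beta(16/5, 15)
obs 6: x=0 → posterior Beta(16/5, 16)
obs 7: x=0 → posterior Beta(16/5, 17)
obs 8: x=0 → posterior Beta(16/5, 18)
obs 9: x=1 → posterior Beta(21/5, 18)
obs 10: x=1 → posterior Beta(26/5, 18)
obs 11: x=1 → posterior Beta(31/5, 18)
obs 12: x=1 → posterior Beta(36/5, 18)
obs 13: x=0 → posterior Beta(36/5, 19)

31/121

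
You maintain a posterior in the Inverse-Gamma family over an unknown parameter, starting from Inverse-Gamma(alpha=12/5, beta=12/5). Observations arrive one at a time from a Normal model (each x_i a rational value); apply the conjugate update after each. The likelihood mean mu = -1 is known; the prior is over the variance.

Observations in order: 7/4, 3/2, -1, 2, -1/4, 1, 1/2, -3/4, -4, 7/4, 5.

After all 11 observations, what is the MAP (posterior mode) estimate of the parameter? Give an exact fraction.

obs 1: x=7/4 → posterior Inverse-Gamma(29/10, 989/160)
obs 2: x=3/2 → posterior Inverse-Gamma(17/5, 1489/160)
obs 3: x=-1 → posterior Inverse-Gamma(39/10, 1489/160)
obs 4: x=2 → posterior Inverse-Gamma(22/5, 2209/160)
obs 5: x=-1/4 → posterior Inverse-Gamma(49/10, 1127/80)
obs 6: x=1 → posterior Inverse-Gamma(27/5, 1287/80)
obs 7: x=1/2 → posterior Inverse-Gamma(59/10, 1377/80)
obs 8: x=-3/4 → posterior Inverse-Gamma(32/5, 2759/160)
obs 9: x=-4 → posterior Inverse-Gamma(69/10, 3479/160)
obs 10: x=7/4 → posterior Inverse-Gamma(37/5, 1021/40)
obs 11: x=5 → posterior Inverse-Gamma(79/10, 1741/40)

1741/356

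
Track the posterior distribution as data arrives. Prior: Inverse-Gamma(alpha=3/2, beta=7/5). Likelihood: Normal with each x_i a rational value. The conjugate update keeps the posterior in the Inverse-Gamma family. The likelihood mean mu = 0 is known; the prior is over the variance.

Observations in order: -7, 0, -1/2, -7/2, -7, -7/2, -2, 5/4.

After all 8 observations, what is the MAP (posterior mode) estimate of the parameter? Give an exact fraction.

obs 1: x=-7 → posterior Inverse-Gamma(2, 259/10)
obs 2: x=0 → posterior Inverse-Gamma(5/2, 259/10)
obs 3: x=-1/2 → posterior Inverse-Gamma(3, 1041/40)
obs 4: x=-7/2 → posterior Inverse-Gamma(7/2, 643/20)
obs 5: x=-7 → posterior Inverse-Gamma(4, 1133/20)
obs 6: x=-7/2 → posterior Inverse-Gamma(9/2, 2511/40)
obs 7: x=-2 → posterior Inverse-Gamma(5, 2591/40)
obs 8: x=5/4 → posterior Inverse-Gamma(11/2, 10489/160)

10489/1040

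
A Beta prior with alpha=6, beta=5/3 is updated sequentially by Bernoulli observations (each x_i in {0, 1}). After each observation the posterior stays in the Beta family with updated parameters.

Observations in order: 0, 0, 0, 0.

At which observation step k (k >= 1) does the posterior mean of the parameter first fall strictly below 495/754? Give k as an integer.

k = 2

obs 1: x=0 → posterior Beta(6, 8/3)
obs 2: x=0 → posterior Beta(6, 11/3)
obs 3: x=0 → posterior Beta(6, 14/3)
obs 4: x=0 → posterior Beta(6, 17/3)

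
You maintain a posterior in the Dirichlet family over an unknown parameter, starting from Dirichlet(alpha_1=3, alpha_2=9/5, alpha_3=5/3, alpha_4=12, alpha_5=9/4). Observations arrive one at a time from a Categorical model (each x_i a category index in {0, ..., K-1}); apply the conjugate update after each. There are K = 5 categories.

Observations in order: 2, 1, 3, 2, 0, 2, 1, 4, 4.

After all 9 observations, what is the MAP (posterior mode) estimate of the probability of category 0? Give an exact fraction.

obs 1: x=2 → posterior Dirichlet(3, 9/5, 8/3, 12, 9/4)
obs 2: x=1 → posterior Dirichlet(3, 14/5, 8/3, 12, 9/4)
obs 3: x=3 → posterior Dirichlet(3, 14/5, 8/3, 13, 9/4)
obs 4: x=2 → posterior Dirichlet(3, 14/5, 11/3, 13, 9/4)
obs 5: x=0 → posterior Dirichlet(4, 14/5, 11/3, 13, 9/4)
obs 6: x=2 → posterior Dirichlet(4, 14/5, 14/3, 13, 9/4)
obs 7: x=1 → posterior Dirichlet(4, 19/5, 14/3, 13, 9/4)
obs 8: x=4 → posterior Dirichlet(4, 19/5, 14/3, 13, 13/4)
obs 9: x=4 → posterior Dirichlet(4, 19/5, 14/3, 13, 17/4)

180/1483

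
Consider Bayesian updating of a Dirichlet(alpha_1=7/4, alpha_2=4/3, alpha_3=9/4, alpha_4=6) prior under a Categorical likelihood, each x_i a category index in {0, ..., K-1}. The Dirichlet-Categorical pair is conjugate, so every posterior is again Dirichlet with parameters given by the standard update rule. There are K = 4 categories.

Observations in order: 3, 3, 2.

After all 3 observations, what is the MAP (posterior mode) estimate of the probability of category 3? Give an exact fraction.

obs 1: x=3 → posterior Dirichlet(7/4, 4/3, 9/4, 7)
obs 2: x=3 → posterior Dirichlet(7/4, 4/3, 9/4, 8)
obs 3: x=2 → posterior Dirichlet(7/4, 4/3, 13/4, 8)

21/31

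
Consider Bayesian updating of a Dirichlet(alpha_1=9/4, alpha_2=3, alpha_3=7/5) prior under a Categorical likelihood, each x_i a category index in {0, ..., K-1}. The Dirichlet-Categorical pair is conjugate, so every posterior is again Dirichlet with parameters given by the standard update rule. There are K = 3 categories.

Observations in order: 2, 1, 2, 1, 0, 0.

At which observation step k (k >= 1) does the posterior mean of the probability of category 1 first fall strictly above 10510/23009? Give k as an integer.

obs 1: x=2 → posterior Dirichlet(9/4, 3, 12/5)
obs 2: x=1 → posterior Dirichlet(9/4, 4, 12/5)
obs 3: x=2 → posterior Dirichlet(9/4, 4, 17/5)
obs 4: x=1 → posterior Dirichlet(9/4, 5, 17/5)
obs 5: x=0 → posterior Dirichlet(13/4, 5, 17/5)
obs 6: x=0 → posterior Dirichlet(17/4, 5, 17/5)

k = 2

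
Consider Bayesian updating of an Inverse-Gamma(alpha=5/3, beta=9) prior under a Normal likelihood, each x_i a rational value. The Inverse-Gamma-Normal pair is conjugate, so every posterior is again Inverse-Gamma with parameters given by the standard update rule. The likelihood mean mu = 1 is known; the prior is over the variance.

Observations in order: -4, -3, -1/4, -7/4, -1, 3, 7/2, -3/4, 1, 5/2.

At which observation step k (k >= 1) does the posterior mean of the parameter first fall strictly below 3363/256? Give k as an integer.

obs 1: x=-4 → posterior Inverse-Gamma(13/6, 43/2)
obs 2: x=-3 → posterior Inverse-Gamma(8/3, 59/2)
obs 3: x=-1/4 → posterior Inverse-Gamma(19/6, 969/32)
obs 4: x=-7/4 → posterior Inverse-Gamma(11/3, 545/16)
obs 5: x=-1 → posterior Inverse-Gamma(25/6, 577/16)
obs 6: x=3 → posterior Inverse-Gamma(14/3, 609/16)
obs 7: x=7/2 → posterior Inverse-Gamma(31/6, 659/16)
obs 8: x=-3/4 → posterior Inverse-Gamma(17/3, 1367/32)
obs 9: x=1 → posterior Inverse-Gamma(37/6, 1367/32)
obs 10: x=5/2 → posterior Inverse-Gamma(20/3, 1403/32)

k = 4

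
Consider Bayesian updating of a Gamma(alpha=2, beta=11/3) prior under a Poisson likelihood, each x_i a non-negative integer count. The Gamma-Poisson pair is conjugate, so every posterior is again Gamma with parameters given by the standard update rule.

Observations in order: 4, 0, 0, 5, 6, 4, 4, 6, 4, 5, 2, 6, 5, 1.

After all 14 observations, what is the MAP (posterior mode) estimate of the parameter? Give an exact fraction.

3

obs 1: x=4 → posterior Gamma(6, 14/3)
obs 2: x=0 → posterior Gamma(6, 17/3)
obs 3: x=0 → posterior Gamma(6, 20/3)
obs 4: x=5 → posterior Gamma(11, 23/3)
obs 5: x=6 → posterior Gamma(17, 26/3)
obs 6: x=4 → posterior Gamma(21, 29/3)
obs 7: x=4 → posterior Gamma(25, 32/3)
obs 8: x=6 → posterior Gamma(31, 35/3)
obs 9: x=4 → posterior Gamma(35, 38/3)
obs 10: x=5 → posterior Gamma(40, 41/3)
obs 11: x=2 → posterior Gamma(42, 44/3)
obs 12: x=6 → posterior Gamma(48, 47/3)
obs 13: x=5 → posterior Gamma(53, 50/3)
obs 14: x=1 → posterior Gamma(54, 53/3)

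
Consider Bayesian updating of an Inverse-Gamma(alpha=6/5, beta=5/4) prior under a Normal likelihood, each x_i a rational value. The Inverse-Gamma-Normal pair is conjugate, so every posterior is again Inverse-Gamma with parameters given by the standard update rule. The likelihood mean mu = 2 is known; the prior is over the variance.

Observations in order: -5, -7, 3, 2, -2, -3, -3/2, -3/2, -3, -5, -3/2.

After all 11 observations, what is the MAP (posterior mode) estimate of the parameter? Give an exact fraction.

obs 1: x=-5 → posterior Inverse-Gamma(17/10, 103/4)
obs 2: x=-7 → posterior Inverse-Gamma(11/5, 265/4)
obs 3: x=3 → posterior Inverse-Gamma(27/10, 267/4)
obs 4: x=2 → posterior Inverse-Gamma(16/5, 267/4)
obs 5: x=-2 → posterior Inverse-Gamma(37/10, 299/4)
obs 6: x=-3 → posterior Inverse-Gamma(21/5, 349/4)
obs 7: x=-3/2 → posterior Inverse-Gamma(47/10, 747/8)
obs 8: x=-3/2 → posterior Inverse-Gamma(26/5, 199/2)
obs 9: x=-3 → posterior Inverse-Gamma(57/10, 112)
obs 10: x=-5 → posterior Inverse-Gamma(31/5, 273/2)
obs 11: x=-3/2 → posterior Inverse-Gamma(67/10, 1141/8)

815/44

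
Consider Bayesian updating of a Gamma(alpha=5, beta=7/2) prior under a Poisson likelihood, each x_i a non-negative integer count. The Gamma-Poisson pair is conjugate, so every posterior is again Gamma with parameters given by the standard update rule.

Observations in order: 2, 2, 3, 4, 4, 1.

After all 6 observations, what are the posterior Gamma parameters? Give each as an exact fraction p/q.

alpha=21, beta=19/2

obs 1: x=2 → posterior Gamma(7, 9/2)
obs 2: x=2 → posterior Gamma(9, 11/2)
obs 3: x=3 → posterior Gamma(12, 13/2)
obs 4: x=4 → posterior Gamma(16, 15/2)
obs 5: x=4 → posterior Gamma(20, 17/2)
obs 6: x=1 → posterior Gamma(21, 19/2)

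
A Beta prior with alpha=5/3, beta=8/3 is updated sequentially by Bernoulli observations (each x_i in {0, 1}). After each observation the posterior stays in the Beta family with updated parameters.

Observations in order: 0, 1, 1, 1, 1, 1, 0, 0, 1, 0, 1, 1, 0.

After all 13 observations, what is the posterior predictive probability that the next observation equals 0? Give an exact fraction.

23/52

obs 1: x=0 → posterior Beta(5/3, 11/3)
obs 2: x=1 → posterior Beta(8/3, 11/3)
obs 3: x=1 → posterior Beta(11/3, 11/3)
obs 4: x=1 → posterior Beta(14/3, 11/3)
obs 5: x=1 → posterior Beta(17/3, 11/3)
obs 6: x=1 → posterior Beta(20/3, 11/3)
obs 7: x=0 → posterior Beta(20/3, 14/3)
obs 8: x=0 → posterior Beta(20/3, 17/3)
obs 9: x=1 → posterior Beta(23/3, 17/3)
obs 10: x=0 → posterior Beta(23/3, 20/3)
obs 11: x=1 → posterior Beta(26/3, 20/3)
obs 12: x=1 → posterior Beta(29/3, 20/3)
obs 13: x=0 → posterior Beta(29/3, 23/3)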